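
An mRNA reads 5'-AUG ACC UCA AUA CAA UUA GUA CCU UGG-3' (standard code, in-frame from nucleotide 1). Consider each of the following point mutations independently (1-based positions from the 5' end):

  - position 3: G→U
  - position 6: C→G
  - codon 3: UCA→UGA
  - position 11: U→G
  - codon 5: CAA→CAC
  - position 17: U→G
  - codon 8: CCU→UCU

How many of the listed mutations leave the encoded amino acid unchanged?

Codon 1: AUG (Met) → AUU (Ile) — missense.
Codon 2: ACC (Thr) → ACG (Thr) — synonymous.
Codon 3: UCA (Ser) → UGA (Stop) — nonsense.
Codon 4: AUA (Ile) → AGA (Arg) — missense.
Codon 5: CAA (Gln) → CAC (His) — missense.
Codon 6: UUA (Leu) → UGA (Stop) — nonsense.
Codon 8: CCU (Pro) → UCU (Ser) — missense.
Synonymous: 1 of 7.

1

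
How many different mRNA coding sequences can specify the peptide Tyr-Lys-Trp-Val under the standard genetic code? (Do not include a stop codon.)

Tyr: 2 codons.
Lys: 2 codons.
Trp: 1 codon.
Val: 4 codons.
2 × 2 × 1 × 4 = 16.

16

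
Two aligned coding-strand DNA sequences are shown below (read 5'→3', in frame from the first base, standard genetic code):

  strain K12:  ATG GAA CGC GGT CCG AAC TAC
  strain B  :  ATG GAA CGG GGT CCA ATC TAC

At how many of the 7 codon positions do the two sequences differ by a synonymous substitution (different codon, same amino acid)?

2

Codon 1: ATG Met / ATG Met — identical.
Codon 2: GAA Glu / GAA Glu — identical.
Codon 3: CGC Arg / CGG Arg — synonymous.
Codon 4: GGT Gly / GGT Gly — identical.
Codon 5: CCG Pro / CCA Pro — synonymous.
Codon 6: AAC Asn / ATC Ile — nonsynonymous.
Codon 7: TAC Tyr / TAC Tyr — identical.
Synonymous differences: 2.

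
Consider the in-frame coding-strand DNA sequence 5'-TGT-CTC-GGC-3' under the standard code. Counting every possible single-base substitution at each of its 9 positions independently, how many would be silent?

7

Codon 1 (TGT, Cys): 1 synonymous substitution.
Codon 2 (CTC, Leu): 3 synonymous substitutions.
Codon 3 (GGC, Gly): 3 synonymous substitutions.
Total: 1 + 3 + 3 = 7.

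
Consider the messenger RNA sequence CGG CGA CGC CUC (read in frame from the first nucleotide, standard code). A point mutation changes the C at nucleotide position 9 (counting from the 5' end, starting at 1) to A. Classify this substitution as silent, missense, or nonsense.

silent

Position 9 falls in codon 3: CGC → Arg.
After the substitution the codon is CGA → Arg.
Both encode Arg, so the change is synonymous.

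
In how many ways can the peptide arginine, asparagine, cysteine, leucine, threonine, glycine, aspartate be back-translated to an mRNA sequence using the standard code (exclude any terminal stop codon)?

Arg: 6 codons.
Asn: 2 codons.
Cys: 2 codons.
Leu: 6 codons.
Thr: 4 codons.
Gly: 4 codons.
Asp: 2 codons.
6 × 2 × 2 × 6 × 4 × 4 × 2 = 4608.

4608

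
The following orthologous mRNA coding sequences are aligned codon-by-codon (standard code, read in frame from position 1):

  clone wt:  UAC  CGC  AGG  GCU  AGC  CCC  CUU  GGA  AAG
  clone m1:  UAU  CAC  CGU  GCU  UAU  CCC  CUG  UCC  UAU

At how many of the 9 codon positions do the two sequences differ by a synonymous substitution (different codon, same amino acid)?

3

Codon 1: UAC Tyr / UAU Tyr — synonymous.
Codon 2: CGC Arg / CAC His — nonsynonymous.
Codon 3: AGG Arg / CGU Arg — synonymous.
Codon 4: GCU Ala / GCU Ala — identical.
Codon 5: AGC Ser / UAU Tyr — nonsynonymous.
Codon 6: CCC Pro / CCC Pro — identical.
Codon 7: CUU Leu / CUG Leu — synonymous.
Codon 8: GGA Gly / UCC Ser — nonsynonymous.
Codon 9: AAG Lys / UAU Tyr — nonsynonymous.
Synonymous differences: 3.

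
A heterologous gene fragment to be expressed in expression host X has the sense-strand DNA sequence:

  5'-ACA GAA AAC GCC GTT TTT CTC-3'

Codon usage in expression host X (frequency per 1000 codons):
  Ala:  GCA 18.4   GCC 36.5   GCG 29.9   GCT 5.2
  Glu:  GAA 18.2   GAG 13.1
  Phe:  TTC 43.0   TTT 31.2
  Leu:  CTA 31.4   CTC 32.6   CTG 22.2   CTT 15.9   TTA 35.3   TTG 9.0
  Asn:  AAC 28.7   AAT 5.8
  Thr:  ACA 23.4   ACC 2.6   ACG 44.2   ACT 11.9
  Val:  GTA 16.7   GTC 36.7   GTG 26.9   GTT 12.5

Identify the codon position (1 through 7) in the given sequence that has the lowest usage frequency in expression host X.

5

Codon 1 ACA (Thr): 23.4 per 1000.
Codon 2 GAA (Glu): 18.2 per 1000.
Codon 3 AAC (Asn): 28.7 per 1000.
Codon 4 GCC (Ala): 36.5 per 1000.
Codon 5 GTT (Val): 12.5 per 1000.
Codon 6 TTT (Phe): 31.2 per 1000.
Codon 7 CTC (Leu): 32.6 per 1000.
Lowest frequency is 12.5 at codon 5.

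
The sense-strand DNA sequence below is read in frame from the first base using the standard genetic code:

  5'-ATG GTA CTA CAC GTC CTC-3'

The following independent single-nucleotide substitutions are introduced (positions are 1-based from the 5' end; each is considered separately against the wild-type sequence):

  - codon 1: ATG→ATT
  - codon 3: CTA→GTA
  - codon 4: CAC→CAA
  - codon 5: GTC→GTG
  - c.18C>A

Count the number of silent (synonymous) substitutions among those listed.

Codon 1: ATG (Met) → ATT (Ile) — missense.
Codon 3: CTA (Leu) → GTA (Val) — missense.
Codon 4: CAC (His) → CAA (Gln) — missense.
Codon 5: GTC (Val) → GTG (Val) — synonymous.
Codon 6: CTC (Leu) → CTA (Leu) — synonymous.
Synonymous: 2 of 5.

2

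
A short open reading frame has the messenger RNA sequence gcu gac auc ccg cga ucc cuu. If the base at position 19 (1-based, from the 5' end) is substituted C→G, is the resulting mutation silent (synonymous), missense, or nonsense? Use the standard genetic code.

Position 19 falls in codon 7: CUU → Leu.
After the substitution the codon is GUU → Val.
Leu ≠ Val, so this is a missense mutation.

missense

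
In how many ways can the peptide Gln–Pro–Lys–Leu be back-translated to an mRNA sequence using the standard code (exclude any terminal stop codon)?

96

Gln: 2 codons.
Pro: 4 codons.
Lys: 2 codons.
Leu: 6 codons.
2 × 4 × 2 × 6 = 96.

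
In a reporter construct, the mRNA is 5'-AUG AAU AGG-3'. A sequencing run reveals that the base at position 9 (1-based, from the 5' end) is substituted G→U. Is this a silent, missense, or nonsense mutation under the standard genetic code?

Position 9 falls in codon 3: AGG → Arg.
After the substitution the codon is AGU → Ser.
Arg ≠ Ser, so this is a missense mutation.

missense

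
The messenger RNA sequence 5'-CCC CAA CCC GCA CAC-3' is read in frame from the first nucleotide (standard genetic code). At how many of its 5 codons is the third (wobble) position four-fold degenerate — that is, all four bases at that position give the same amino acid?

3

Codon 1 CCC (Pro): third position 4-fold.
Codon 2 CAA (Gln): third position 2-fold.
Codon 3 CCC (Pro): third position 4-fold.
Codon 4 GCA (Ala): third position 4-fold.
Codon 5 CAC (His): third position 2-fold.
Four-fold degenerate third positions: 3.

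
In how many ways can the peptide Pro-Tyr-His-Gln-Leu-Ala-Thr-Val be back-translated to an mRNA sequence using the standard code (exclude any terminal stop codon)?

12288

Pro: 4 codons.
Tyr: 2 codons.
His: 2 codons.
Gln: 2 codons.
Leu: 6 codons.
Ala: 4 codons.
Thr: 4 codons.
Val: 4 codons.
4 × 2 × 2 × 2 × 6 × 4 × 4 × 4 = 12288.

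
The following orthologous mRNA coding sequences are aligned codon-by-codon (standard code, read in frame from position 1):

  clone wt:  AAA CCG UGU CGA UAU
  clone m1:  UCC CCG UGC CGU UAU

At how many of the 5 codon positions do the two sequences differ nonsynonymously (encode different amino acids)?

1

Codon 1: AAA Lys / UCC Ser — nonsynonymous.
Codon 2: CCG Pro / CCG Pro — identical.
Codon 3: UGU Cys / UGC Cys — synonymous.
Codon 4: CGA Arg / CGU Arg — synonymous.
Codon 5: UAU Tyr / UAU Tyr — identical.
Nonsynonymous differences: 1.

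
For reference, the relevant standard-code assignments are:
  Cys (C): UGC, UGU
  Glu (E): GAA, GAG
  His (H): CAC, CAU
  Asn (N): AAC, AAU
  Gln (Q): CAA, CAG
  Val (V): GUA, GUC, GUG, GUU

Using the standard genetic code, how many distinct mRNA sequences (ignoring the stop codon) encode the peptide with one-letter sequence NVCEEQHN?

Asn: 2 codons.
Val: 4 codons.
Cys: 2 codons.
Glu: 2 codons.
Glu: 2 codons.
Gln: 2 codons.
His: 2 codons.
Asn: 2 codons.
2 × 4 × 2 × 2 × 2 × 2 × 2 × 2 = 512.

512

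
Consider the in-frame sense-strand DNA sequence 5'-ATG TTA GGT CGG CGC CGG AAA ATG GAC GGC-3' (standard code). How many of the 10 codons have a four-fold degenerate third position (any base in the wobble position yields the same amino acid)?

5

Codon 1 ATG (Met): third position 1-fold.
Codon 2 TTA (Leu): third position 2-fold.
Codon 3 GGT (Gly): third position 4-fold.
Codon 4 CGG (Arg): third position 4-fold.
Codon 5 CGC (Arg): third position 4-fold.
Codon 6 CGG (Arg): third position 4-fold.
Codon 7 AAA (Lys): third position 2-fold.
Codon 8 ATG (Met): third position 1-fold.
Codon 9 GAC (Asp): third position 2-fold.
Codon 10 GGC (Gly): third position 4-fold.
Four-fold degenerate third positions: 5.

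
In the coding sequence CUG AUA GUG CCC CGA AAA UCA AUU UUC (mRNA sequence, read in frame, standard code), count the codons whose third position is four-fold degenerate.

Codon 1 CUG (Leu): third position 4-fold.
Codon 2 AUA (Ile): third position 3-fold.
Codon 3 GUG (Val): third position 4-fold.
Codon 4 CCC (Pro): third position 4-fold.
Codon 5 CGA (Arg): third position 4-fold.
Codon 6 AAA (Lys): third position 2-fold.
Codon 7 UCA (Ser): third position 4-fold.
Codon 8 AUU (Ile): third position 3-fold.
Codon 9 UUC (Phe): third position 2-fold.
Four-fold degenerate third positions: 5.

5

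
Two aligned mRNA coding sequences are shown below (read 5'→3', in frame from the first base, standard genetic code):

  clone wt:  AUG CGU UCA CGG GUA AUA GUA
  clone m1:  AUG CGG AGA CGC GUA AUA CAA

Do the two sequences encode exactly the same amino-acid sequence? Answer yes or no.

no

Codon 1: AUG Met / AUG Met — identical.
Codon 2: CGU Arg / CGG Arg — synonymous.
Codon 3: UCA Ser / AGA Arg — nonsynonymous.
Codon 4: CGG Arg / CGC Arg — synonymous.
Codon 5: GUA Val / GUA Val — identical.
Codon 6: AUA Ile / AUA Ile — identical.
Codon 7: GUA Val / CAA Gln — nonsynonymous.
Nonsynonymous differences: 2 → different protein.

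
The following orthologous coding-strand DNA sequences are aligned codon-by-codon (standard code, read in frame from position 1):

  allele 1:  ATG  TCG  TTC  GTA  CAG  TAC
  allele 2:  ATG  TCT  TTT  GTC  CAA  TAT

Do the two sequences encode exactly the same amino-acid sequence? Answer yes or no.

yes

Codon 1: ATG Met / ATG Met — identical.
Codon 2: TCG Ser / TCT Ser — synonymous.
Codon 3: TTC Phe / TTT Phe — synonymous.
Codon 4: GTA Val / GTC Val — synonymous.
Codon 5: CAG Gln / CAA Gln — synonymous.
Codon 6: TAC Tyr / TAT Tyr — synonymous.
Nonsynonymous differences: 0 → same protein.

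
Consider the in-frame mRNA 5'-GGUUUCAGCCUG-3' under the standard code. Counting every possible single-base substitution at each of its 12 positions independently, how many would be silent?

9

Codon 1 (GGU, Gly): 3 synonymous substitutions.
Codon 2 (UUC, Phe): 1 synonymous substitution.
Codon 3 (AGC, Ser): 1 synonymous substitution.
Codon 4 (CUG, Leu): 4 synonymous substitutions.
Total: 3 + 1 + 1 + 4 = 9.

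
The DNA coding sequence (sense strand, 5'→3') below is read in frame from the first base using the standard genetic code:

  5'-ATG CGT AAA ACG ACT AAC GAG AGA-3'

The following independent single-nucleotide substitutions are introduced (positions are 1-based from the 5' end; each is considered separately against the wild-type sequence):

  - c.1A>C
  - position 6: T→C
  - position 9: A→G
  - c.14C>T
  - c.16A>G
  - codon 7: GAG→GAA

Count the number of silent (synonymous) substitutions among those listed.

3

Codon 1: ATG (Met) → CTG (Leu) — missense.
Codon 2: CGT (Arg) → CGC (Arg) — synonymous.
Codon 3: AAA (Lys) → AAG (Lys) — synonymous.
Codon 5: ACT (Thr) → ATT (Ile) — missense.
Codon 6: AAC (Asn) → GAC (Asp) — missense.
Codon 7: GAG (Glu) → GAA (Glu) — synonymous.
Synonymous: 3 of 6.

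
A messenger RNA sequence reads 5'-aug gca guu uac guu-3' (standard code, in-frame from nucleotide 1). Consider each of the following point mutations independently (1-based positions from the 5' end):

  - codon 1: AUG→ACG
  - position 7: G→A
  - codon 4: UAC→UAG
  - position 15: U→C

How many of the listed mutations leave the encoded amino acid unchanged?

Codon 1: AUG (Met) → ACG (Thr) — missense.
Codon 3: GUU (Val) → AUU (Ile) — missense.
Codon 4: UAC (Tyr) → UAG (Stop) — nonsense.
Codon 5: GUU (Val) → GUC (Val) — synonymous.
Synonymous: 1 of 4.

1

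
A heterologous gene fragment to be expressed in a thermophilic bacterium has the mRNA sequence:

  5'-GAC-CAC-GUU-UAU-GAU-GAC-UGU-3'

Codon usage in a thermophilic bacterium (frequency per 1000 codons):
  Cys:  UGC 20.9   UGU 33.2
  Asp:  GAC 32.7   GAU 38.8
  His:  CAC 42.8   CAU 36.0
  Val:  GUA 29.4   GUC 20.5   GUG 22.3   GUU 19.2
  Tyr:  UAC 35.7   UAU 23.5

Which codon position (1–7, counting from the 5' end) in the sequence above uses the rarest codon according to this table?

Codon 1 GAC (Asp): 32.7 per 1000.
Codon 2 CAC (His): 42.8 per 1000.
Codon 3 GUU (Val): 19.2 per 1000.
Codon 4 UAU (Tyr): 23.5 per 1000.
Codon 5 GAU (Asp): 38.8 per 1000.
Codon 6 GAC (Asp): 32.7 per 1000.
Codon 7 UGU (Cys): 33.2 per 1000.
Lowest frequency is 19.2 at codon 3.

3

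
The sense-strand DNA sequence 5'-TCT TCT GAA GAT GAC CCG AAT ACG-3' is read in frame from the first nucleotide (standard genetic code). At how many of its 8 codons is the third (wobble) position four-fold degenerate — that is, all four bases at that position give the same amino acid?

Codon 1 TCT (Ser): third position 4-fold.
Codon 2 TCT (Ser): third position 4-fold.
Codon 3 GAA (Glu): third position 2-fold.
Codon 4 GAT (Asp): third position 2-fold.
Codon 5 GAC (Asp): third position 2-fold.
Codon 6 CCG (Pro): third position 4-fold.
Codon 7 AAT (Asn): third position 2-fold.
Codon 8 ACG (Thr): third position 4-fold.
Four-fold degenerate third positions: 4.

4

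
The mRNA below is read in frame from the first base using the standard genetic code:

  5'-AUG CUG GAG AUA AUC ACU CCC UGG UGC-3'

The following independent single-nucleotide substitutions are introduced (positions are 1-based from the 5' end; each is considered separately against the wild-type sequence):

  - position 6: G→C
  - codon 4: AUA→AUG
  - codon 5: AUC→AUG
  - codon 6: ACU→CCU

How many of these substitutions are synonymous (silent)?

1

Codon 2: CUG (Leu) → CUC (Leu) — synonymous.
Codon 4: AUA (Ile) → AUG (Met) — missense.
Codon 5: AUC (Ile) → AUG (Met) — missense.
Codon 6: ACU (Thr) → CCU (Pro) — missense.
Synonymous: 1 of 4.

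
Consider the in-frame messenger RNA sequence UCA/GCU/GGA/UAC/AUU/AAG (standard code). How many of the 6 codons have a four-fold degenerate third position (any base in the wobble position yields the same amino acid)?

3

Codon 1 UCA (Ser): third position 4-fold.
Codon 2 GCU (Ala): third position 4-fold.
Codon 3 GGA (Gly): third position 4-fold.
Codon 4 UAC (Tyr): third position 2-fold.
Codon 5 AUU (Ile): third position 3-fold.
Codon 6 AAG (Lys): third position 2-fold.
Four-fold degenerate third positions: 3.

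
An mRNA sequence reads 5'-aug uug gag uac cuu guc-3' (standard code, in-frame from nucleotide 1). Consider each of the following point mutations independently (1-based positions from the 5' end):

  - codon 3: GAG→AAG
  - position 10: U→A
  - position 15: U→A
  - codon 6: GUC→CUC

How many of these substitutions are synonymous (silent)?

1

Codon 3: GAG (Glu) → AAG (Lys) — missense.
Codon 4: UAC (Tyr) → AAC (Asn) — missense.
Codon 5: CUU (Leu) → CUA (Leu) — synonymous.
Codon 6: GUC (Val) → CUC (Leu) — missense.
Synonymous: 1 of 4.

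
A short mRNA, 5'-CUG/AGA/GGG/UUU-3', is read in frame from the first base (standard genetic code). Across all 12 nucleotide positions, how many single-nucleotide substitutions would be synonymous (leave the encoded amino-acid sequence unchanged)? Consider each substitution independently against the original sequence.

10

Codon 1 (CUG, Leu): 4 synonymous substitutions.
Codon 2 (AGA, Arg): 2 synonymous substitutions.
Codon 3 (GGG, Gly): 3 synonymous substitutions.
Codon 4 (UUU, Phe): 1 synonymous substitution.
Total: 4 + 2 + 3 + 1 = 10.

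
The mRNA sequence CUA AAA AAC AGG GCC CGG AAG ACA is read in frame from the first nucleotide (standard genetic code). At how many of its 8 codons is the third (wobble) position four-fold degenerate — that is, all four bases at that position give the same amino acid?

4

Codon 1 CUA (Leu): third position 4-fold.
Codon 2 AAA (Lys): third position 2-fold.
Codon 3 AAC (Asn): third position 2-fold.
Codon 4 AGG (Arg): third position 2-fold.
Codon 5 GCC (Ala): third position 4-fold.
Codon 6 CGG (Arg): third position 4-fold.
Codon 7 AAG (Lys): third position 2-fold.
Codon 8 ACA (Thr): third position 4-fold.
Four-fold degenerate third positions: 4.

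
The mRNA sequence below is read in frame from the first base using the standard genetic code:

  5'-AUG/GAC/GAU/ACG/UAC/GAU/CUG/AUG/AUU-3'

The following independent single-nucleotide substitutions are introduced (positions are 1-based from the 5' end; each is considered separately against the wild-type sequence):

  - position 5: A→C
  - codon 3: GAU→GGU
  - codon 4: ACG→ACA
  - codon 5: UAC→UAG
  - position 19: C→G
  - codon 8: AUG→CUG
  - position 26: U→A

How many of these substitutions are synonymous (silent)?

1

Codon 2: GAC (Asp) → GCC (Ala) — missense.
Codon 3: GAU (Asp) → GGU (Gly) — missense.
Codon 4: ACG (Thr) → ACA (Thr) — synonymous.
Codon 5: UAC (Tyr) → UAG (Stop) — nonsense.
Codon 7: CUG (Leu) → GUG (Val) — missense.
Codon 8: AUG (Met) → CUG (Leu) — missense.
Codon 9: AUU (Ile) → AAU (Asn) — missense.
Synonymous: 1 of 7.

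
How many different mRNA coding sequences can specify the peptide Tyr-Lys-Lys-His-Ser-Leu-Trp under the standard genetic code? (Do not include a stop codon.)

576

Tyr: 2 codons.
Lys: 2 codons.
Lys: 2 codons.
His: 2 codons.
Ser: 6 codons.
Leu: 6 codons.
Trp: 1 codon.
2 × 2 × 2 × 2 × 6 × 6 × 1 = 576.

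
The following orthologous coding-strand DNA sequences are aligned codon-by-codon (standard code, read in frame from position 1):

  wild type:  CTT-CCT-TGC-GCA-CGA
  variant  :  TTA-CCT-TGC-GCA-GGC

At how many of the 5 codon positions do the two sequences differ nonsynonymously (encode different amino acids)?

1

Codon 1: CTT Leu / TTA Leu — synonymous.
Codon 2: CCT Pro / CCT Pro — identical.
Codon 3: TGC Cys / TGC Cys — identical.
Codon 4: GCA Ala / GCA Ala — identical.
Codon 5: CGA Arg / GGC Gly — nonsynonymous.
Nonsynonymous differences: 1.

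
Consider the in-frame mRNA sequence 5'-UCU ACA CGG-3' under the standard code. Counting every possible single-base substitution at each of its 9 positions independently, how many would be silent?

Codon 1 (UCU, Ser): 3 synonymous substitutions.
Codon 2 (ACA, Thr): 3 synonymous substitutions.
Codon 3 (CGG, Arg): 4 synonymous substitutions.
Total: 3 + 3 + 4 = 10.

10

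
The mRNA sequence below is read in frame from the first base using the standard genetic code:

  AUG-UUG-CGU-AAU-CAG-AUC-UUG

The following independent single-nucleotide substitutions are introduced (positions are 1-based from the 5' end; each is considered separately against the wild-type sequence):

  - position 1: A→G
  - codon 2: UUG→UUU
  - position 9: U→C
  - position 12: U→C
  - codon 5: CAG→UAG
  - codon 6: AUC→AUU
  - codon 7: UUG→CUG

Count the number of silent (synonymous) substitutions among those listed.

4

Codon 1: AUG (Met) → GUG (Val) — missense.
Codon 2: UUG (Leu) → UUU (Phe) — missense.
Codon 3: CGU (Arg) → CGC (Arg) — synonymous.
Codon 4: AAU (Asn) → AAC (Asn) — synonymous.
Codon 5: CAG (Gln) → UAG (Stop) — nonsense.
Codon 6: AUC (Ile) → AUU (Ile) — synonymous.
Codon 7: UUG (Leu) → CUG (Leu) — synonymous.
Synonymous: 4 of 7.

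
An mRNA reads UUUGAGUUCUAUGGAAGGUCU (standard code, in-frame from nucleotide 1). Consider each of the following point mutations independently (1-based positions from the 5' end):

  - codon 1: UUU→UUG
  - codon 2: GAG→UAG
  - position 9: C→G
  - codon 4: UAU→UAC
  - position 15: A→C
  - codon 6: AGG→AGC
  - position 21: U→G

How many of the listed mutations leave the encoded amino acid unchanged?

Codon 1: UUU (Phe) → UUG (Leu) — missense.
Codon 2: GAG (Glu) → UAG (Stop) — nonsense.
Codon 3: UUC (Phe) → UUG (Leu) — missense.
Codon 4: UAU (Tyr) → UAC (Tyr) — synonymous.
Codon 5: GGA (Gly) → GGC (Gly) — synonymous.
Codon 6: AGG (Arg) → AGC (Ser) — missense.
Codon 7: UCU (Ser) → UCG (Ser) — synonymous.
Synonymous: 3 of 7.

3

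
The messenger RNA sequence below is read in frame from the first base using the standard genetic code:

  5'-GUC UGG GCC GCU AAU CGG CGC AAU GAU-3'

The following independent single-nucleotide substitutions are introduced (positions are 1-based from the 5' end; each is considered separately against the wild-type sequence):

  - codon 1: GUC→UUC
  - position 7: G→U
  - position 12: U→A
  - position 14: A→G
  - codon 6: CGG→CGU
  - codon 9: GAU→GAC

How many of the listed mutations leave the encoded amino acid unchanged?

Codon 1: GUC (Val) → UUC (Phe) — missense.
Codon 3: GCC (Ala) → UCC (Ser) — missense.
Codon 4: GCU (Ala) → GCA (Ala) — synonymous.
Codon 5: AAU (Asn) → AGU (Ser) — missense.
Codon 6: CGG (Arg) → CGU (Arg) — synonymous.
Codon 9: GAU (Asp) → GAC (Asp) — synonymous.
Synonymous: 3 of 6.

3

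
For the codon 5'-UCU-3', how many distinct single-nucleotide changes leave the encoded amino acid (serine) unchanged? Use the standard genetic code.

Position 1: none → 0 synonymous.
Position 2: none → 0 synonymous.
Position 3: UCC, UCA, UCG → 3 synonymous.
Total: 0 + 0 + 3 = 3.

3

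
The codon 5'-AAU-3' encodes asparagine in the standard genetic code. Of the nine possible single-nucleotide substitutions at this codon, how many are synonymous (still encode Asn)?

Position 1: none → 0 synonymous.
Position 2: none → 0 synonymous.
Position 3: AAC → 1 synonymous.
Total: 0 + 0 + 1 = 1.

1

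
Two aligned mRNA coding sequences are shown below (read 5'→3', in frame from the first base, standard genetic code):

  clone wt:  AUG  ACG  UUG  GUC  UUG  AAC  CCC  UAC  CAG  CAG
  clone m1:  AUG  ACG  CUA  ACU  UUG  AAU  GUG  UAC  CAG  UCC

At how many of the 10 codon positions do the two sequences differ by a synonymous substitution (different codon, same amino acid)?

2

Codon 1: AUG Met / AUG Met — identical.
Codon 2: ACG Thr / ACG Thr — identical.
Codon 3: UUG Leu / CUA Leu — synonymous.
Codon 4: GUC Val / ACU Thr — nonsynonymous.
Codon 5: UUG Leu / UUG Leu — identical.
Codon 6: AAC Asn / AAU Asn — synonymous.
Codon 7: CCC Pro / GUG Val — nonsynonymous.
Codon 8: UAC Tyr / UAC Tyr — identical.
Codon 9: CAG Gln / CAG Gln — identical.
Codon 10: CAG Gln / UCC Ser — nonsynonymous.
Synonymous differences: 2.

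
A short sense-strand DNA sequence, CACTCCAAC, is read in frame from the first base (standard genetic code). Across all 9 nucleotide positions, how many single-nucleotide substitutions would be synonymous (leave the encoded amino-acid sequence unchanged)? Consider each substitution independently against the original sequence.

Codon 1 (CAC, His): 1 synonymous substitution.
Codon 2 (TCC, Ser): 3 synonymous substitutions.
Codon 3 (AAC, Asn): 1 synonymous substitution.
Total: 1 + 3 + 1 = 5.

5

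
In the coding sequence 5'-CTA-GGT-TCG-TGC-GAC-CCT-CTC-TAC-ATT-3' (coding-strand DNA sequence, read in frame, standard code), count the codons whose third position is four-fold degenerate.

Codon 1 CTA (Leu): third position 4-fold.
Codon 2 GGT (Gly): third position 4-fold.
Codon 3 TCG (Ser): third position 4-fold.
Codon 4 TGC (Cys): third position 2-fold.
Codon 5 GAC (Asp): third position 2-fold.
Codon 6 CCT (Pro): third position 4-fold.
Codon 7 CTC (Leu): third position 4-fold.
Codon 8 TAC (Tyr): third position 2-fold.
Codon 9 ATT (Ile): third position 3-fold.
Four-fold degenerate third positions: 5.

5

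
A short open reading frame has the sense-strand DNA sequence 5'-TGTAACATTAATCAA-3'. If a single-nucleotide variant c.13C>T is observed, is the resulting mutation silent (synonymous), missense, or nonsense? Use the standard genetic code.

Position 13 falls in codon 5: CAA → Gln.
After the substitution the codon is TAA → Stop.
The new codon is a stop codon, so this is a nonsense mutation.

nonsense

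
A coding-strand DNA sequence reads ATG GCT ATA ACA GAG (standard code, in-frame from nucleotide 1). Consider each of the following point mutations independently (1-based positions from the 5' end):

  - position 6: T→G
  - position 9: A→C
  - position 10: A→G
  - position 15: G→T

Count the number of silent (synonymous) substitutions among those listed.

Codon 2: GCT (Ala) → GCG (Ala) — synonymous.
Codon 3: ATA (Ile) → ATC (Ile) — synonymous.
Codon 4: ACA (Thr) → GCA (Ala) — missense.
Codon 5: GAG (Glu) → GAT (Asp) — missense.
Synonymous: 2 of 4.

2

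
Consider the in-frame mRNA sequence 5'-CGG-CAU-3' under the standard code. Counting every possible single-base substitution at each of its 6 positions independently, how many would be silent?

Codon 1 (CGG, Arg): 4 synonymous substitutions.
Codon 2 (CAU, His): 1 synonymous substitution.
Total: 4 + 1 = 5.

5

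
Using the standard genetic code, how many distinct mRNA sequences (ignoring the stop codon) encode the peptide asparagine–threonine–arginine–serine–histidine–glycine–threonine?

9216

Asn: 2 codons.
Thr: 4 codons.
Arg: 6 codons.
Ser: 6 codons.
His: 2 codons.
Gly: 4 codons.
Thr: 4 codons.
2 × 4 × 6 × 6 × 2 × 4 × 4 = 9216.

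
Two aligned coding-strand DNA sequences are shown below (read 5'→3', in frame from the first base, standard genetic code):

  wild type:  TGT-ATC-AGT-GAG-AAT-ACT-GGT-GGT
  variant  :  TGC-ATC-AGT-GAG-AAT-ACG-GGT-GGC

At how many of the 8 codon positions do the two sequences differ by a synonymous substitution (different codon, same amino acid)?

Codon 1: TGT Cys / TGC Cys — synonymous.
Codon 2: ATC Ile / ATC Ile — identical.
Codon 3: AGT Ser / AGT Ser — identical.
Codon 4: GAG Glu / GAG Glu — identical.
Codon 5: AAT Asn / AAT Asn — identical.
Codon 6: ACT Thr / ACG Thr — synonymous.
Codon 7: GGT Gly / GGT Gly — identical.
Codon 8: GGT Gly / GGC Gly — synonymous.
Synonymous differences: 3.

3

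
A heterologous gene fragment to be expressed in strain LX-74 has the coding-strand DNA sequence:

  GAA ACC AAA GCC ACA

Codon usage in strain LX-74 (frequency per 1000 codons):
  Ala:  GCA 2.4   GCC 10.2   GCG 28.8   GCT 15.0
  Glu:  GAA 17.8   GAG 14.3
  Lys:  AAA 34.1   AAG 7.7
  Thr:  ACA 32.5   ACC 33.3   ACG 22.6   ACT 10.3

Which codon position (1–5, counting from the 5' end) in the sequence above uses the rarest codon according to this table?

Codon 1 GAA (Glu): 17.8 per 1000.
Codon 2 ACC (Thr): 33.3 per 1000.
Codon 3 AAA (Lys): 34.1 per 1000.
Codon 4 GCC (Ala): 10.2 per 1000.
Codon 5 ACA (Thr): 32.5 per 1000.
Lowest frequency is 10.2 at codon 4.

4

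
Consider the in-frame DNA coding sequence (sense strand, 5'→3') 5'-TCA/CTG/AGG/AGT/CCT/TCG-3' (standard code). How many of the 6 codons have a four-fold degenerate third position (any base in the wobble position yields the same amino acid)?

4

Codon 1 TCA (Ser): third position 4-fold.
Codon 2 CTG (Leu): third position 4-fold.
Codon 3 AGG (Arg): third position 2-fold.
Codon 4 AGT (Ser): third position 2-fold.
Codon 5 CCT (Pro): third position 4-fold.
Codon 6 TCG (Ser): third position 4-fold.
Four-fold degenerate third positions: 4.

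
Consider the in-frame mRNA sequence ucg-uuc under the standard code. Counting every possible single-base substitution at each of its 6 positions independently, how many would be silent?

Codon 1 (UCG, Ser): 3 synonymous substitutions.
Codon 2 (UUC, Phe): 1 synonymous substitution.
Total: 3 + 1 = 4.

4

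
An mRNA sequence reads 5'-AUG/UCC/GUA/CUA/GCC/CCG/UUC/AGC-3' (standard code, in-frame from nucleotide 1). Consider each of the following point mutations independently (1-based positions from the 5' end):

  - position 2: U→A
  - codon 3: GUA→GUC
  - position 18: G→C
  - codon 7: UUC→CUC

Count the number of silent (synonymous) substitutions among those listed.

Codon 1: AUG (Met) → AAG (Lys) — missense.
Codon 3: GUA (Val) → GUC (Val) — synonymous.
Codon 6: CCG (Pro) → CCC (Pro) — synonymous.
Codon 7: UUC (Phe) → CUC (Leu) — missense.
Synonymous: 2 of 4.

2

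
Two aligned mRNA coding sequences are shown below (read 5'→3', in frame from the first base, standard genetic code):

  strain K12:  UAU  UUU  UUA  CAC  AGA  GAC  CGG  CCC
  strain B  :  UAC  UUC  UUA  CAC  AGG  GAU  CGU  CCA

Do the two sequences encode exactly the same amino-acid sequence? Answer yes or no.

yes

Codon 1: UAU Tyr / UAC Tyr — synonymous.
Codon 2: UUU Phe / UUC Phe — synonymous.
Codon 3: UUA Leu / UUA Leu — identical.
Codon 4: CAC His / CAC His — identical.
Codon 5: AGA Arg / AGG Arg — synonymous.
Codon 6: GAC Asp / GAU Asp — synonymous.
Codon 7: CGG Arg / CGU Arg — synonymous.
Codon 8: CCC Pro / CCA Pro — synonymous.
Nonsynonymous differences: 0 → same protein.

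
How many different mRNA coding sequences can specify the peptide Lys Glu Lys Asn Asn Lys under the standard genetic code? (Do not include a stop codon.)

64

Lys: 2 codons.
Glu: 2 codons.
Lys: 2 codons.
Asn: 2 codons.
Asn: 2 codons.
Lys: 2 codons.
2 × 2 × 2 × 2 × 2 × 2 = 64.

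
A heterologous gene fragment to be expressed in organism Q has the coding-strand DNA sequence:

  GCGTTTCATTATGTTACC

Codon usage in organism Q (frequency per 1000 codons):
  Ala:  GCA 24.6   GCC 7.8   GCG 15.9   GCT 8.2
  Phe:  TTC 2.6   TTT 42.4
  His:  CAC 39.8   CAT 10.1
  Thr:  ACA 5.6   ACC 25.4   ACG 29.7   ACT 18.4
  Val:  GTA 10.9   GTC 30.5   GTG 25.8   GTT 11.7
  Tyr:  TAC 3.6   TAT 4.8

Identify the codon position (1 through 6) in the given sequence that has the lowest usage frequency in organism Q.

Codon 1 GCG (Ala): 15.9 per 1000.
Codon 2 TTT (Phe): 42.4 per 1000.
Codon 3 CAT (His): 10.1 per 1000.
Codon 4 TAT (Tyr): 4.8 per 1000.
Codon 5 GTT (Val): 11.7 per 1000.
Codon 6 ACC (Thr): 25.4 per 1000.
Lowest frequency is 4.8 at codon 4.

4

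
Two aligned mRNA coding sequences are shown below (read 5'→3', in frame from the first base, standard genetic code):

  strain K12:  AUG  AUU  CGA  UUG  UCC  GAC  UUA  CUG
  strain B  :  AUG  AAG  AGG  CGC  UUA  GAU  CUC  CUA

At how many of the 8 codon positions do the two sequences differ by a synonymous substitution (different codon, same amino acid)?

Codon 1: AUG Met / AUG Met — identical.
Codon 2: AUU Ile / AAG Lys — nonsynonymous.
Codon 3: CGA Arg / AGG Arg — synonymous.
Codon 4: UUG Leu / CGC Arg — nonsynonymous.
Codon 5: UCC Ser / UUA Leu — nonsynonymous.
Codon 6: GAC Asp / GAU Asp — synonymous.
Codon 7: UUA Leu / CUC Leu — synonymous.
Codon 8: CUG Leu / CUA Leu — synonymous.
Synonymous differences: 4.

4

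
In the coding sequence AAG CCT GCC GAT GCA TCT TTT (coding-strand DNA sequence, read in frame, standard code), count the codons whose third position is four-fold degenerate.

4

Codon 1 AAG (Lys): third position 2-fold.
Codon 2 CCT (Pro): third position 4-fold.
Codon 3 GCC (Ala): third position 4-fold.
Codon 4 GAT (Asp): third position 2-fold.
Codon 5 GCA (Ala): third position 4-fold.
Codon 6 TCT (Ser): third position 4-fold.
Codon 7 TTT (Phe): third position 2-fold.
Four-fold degenerate third positions: 4.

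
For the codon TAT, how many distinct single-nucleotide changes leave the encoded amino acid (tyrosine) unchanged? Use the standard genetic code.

Position 1: none → 0 synonymous.
Position 2: none → 0 synonymous.
Position 3: TAC → 1 synonymous.
Total: 0 + 0 + 1 = 1.

1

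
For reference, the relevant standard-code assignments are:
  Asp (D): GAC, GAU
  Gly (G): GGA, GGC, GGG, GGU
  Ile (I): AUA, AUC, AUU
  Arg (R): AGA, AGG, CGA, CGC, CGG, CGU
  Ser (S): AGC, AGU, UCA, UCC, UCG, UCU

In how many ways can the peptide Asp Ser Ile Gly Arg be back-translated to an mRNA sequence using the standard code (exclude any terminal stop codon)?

Asp: 2 codons.
Ser: 6 codons.
Ile: 3 codons.
Gly: 4 codons.
Arg: 6 codons.
2 × 6 × 3 × 4 × 6 = 864.

864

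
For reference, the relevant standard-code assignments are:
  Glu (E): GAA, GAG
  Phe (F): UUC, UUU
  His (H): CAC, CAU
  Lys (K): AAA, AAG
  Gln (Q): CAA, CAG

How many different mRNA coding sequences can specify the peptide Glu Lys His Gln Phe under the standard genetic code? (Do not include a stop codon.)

Glu: 2 codons.
Lys: 2 codons.
His: 2 codons.
Gln: 2 codons.
Phe: 2 codons.
2 × 2 × 2 × 2 × 2 = 32.

32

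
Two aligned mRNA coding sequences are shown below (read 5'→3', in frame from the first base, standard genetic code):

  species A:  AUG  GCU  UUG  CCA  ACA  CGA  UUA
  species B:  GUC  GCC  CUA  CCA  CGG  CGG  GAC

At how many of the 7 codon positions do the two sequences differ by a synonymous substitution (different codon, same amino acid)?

3

Codon 1: AUG Met / GUC Val — nonsynonymous.
Codon 2: GCU Ala / GCC Ala — synonymous.
Codon 3: UUG Leu / CUA Leu — synonymous.
Codon 4: CCA Pro / CCA Pro — identical.
Codon 5: ACA Thr / CGG Arg — nonsynonymous.
Codon 6: CGA Arg / CGG Arg — synonymous.
Codon 7: UUA Leu / GAC Asp — nonsynonymous.
Synonymous differences: 3.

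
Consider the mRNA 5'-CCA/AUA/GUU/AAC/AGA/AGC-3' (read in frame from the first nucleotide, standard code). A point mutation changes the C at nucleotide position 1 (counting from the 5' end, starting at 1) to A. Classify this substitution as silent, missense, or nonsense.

missense

Position 1 falls in codon 1: CCA → Pro.
After the substitution the codon is ACA → Thr.
Pro ≠ Thr, so this is a missense mutation.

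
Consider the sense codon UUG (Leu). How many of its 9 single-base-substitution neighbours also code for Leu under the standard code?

Position 1: CUG → 1 synonymous.
Position 2: none → 0 synonymous.
Position 3: UUA → 1 synonymous.
Total: 1 + 0 + 1 = 2.

2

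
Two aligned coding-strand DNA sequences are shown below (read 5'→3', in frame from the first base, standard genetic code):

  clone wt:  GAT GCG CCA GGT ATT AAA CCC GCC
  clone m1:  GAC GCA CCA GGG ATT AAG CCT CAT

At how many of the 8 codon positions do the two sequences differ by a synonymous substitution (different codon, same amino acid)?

5

Codon 1: GAT Asp / GAC Asp — synonymous.
Codon 2: GCG Ala / GCA Ala — synonymous.
Codon 3: CCA Pro / CCA Pro — identical.
Codon 4: GGT Gly / GGG Gly — synonymous.
Codon 5: ATT Ile / ATT Ile — identical.
Codon 6: AAA Lys / AAG Lys — synonymous.
Codon 7: CCC Pro / CCT Pro — synonymous.
Codon 8: GCC Ala / CAT His — nonsynonymous.
Synonymous differences: 5.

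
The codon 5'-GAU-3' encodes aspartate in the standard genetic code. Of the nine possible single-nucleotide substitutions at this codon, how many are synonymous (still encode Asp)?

Position 1: none → 0 synonymous.
Position 2: none → 0 synonymous.
Position 3: GAC → 1 synonymous.
Total: 0 + 0 + 1 = 1.

1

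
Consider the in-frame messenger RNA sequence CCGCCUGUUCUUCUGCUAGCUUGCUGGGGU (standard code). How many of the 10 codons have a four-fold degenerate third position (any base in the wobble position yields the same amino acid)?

8

Codon 1 CCG (Pro): third position 4-fold.
Codon 2 CCU (Pro): third position 4-fold.
Codon 3 GUU (Val): third position 4-fold.
Codon 4 CUU (Leu): third position 4-fold.
Codon 5 CUG (Leu): third position 4-fold.
Codon 6 CUA (Leu): third position 4-fold.
Codon 7 GCU (Ala): third position 4-fold.
Codon 8 UGC (Cys): third position 2-fold.
Codon 9 UGG (Trp): third position 1-fold.
Codon 10 GGU (Gly): third position 4-fold.
Four-fold degenerate third positions: 8.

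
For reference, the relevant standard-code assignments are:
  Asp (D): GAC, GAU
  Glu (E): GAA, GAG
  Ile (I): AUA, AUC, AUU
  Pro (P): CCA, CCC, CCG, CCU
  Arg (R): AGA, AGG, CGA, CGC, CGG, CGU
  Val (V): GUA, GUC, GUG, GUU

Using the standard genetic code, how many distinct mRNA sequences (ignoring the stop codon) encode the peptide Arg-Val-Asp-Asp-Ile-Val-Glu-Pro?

9216

Arg: 6 codons.
Val: 4 codons.
Asp: 2 codons.
Asp: 2 codons.
Ile: 3 codons.
Val: 4 codons.
Glu: 2 codons.
Pro: 4 codons.
6 × 4 × 2 × 2 × 3 × 4 × 2 × 4 = 9216.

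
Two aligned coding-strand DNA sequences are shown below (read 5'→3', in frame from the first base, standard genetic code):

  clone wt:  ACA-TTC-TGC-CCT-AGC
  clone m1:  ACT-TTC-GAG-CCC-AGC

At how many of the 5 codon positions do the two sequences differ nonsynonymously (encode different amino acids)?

Codon 1: ACA Thr / ACT Thr — synonymous.
Codon 2: TTC Phe / TTC Phe — identical.
Codon 3: TGC Cys / GAG Glu — nonsynonymous.
Codon 4: CCT Pro / CCC Pro — synonymous.
Codon 5: AGC Ser / AGC Ser — identical.
Nonsynonymous differences: 1.

1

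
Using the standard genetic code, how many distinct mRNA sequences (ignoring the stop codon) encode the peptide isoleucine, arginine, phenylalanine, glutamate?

Ile: 3 codons.
Arg: 6 codons.
Phe: 2 codons.
Glu: 2 codons.
3 × 6 × 2 × 2 = 72.

72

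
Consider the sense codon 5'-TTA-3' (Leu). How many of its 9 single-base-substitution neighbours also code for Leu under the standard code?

2

Position 1: CTA → 1 synonymous.
Position 2: none → 0 synonymous.
Position 3: TTG → 1 synonymous.
Total: 1 + 0 + 1 = 2.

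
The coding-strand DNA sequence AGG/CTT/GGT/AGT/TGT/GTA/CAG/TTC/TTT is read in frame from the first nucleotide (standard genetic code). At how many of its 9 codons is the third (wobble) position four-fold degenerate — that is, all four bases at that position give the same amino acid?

3

Codon 1 AGG (Arg): third position 2-fold.
Codon 2 CTT (Leu): third position 4-fold.
Codon 3 GGT (Gly): third position 4-fold.
Codon 4 AGT (Ser): third position 2-fold.
Codon 5 TGT (Cys): third position 2-fold.
Codon 6 GTA (Val): third position 4-fold.
Codon 7 CAG (Gln): third position 2-fold.
Codon 8 TTC (Phe): third position 2-fold.
Codon 9 TTT (Phe): third position 2-fold.
Four-fold degenerate third positions: 3.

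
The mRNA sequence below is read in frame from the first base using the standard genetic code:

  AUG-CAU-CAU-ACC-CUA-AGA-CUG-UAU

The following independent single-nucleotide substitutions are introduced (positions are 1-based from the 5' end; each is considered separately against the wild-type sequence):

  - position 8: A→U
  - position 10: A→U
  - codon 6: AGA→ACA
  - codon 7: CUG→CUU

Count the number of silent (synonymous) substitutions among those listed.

Codon 3: CAU (His) → CUU (Leu) — missense.
Codon 4: ACC (Thr) → UCC (Ser) — missense.
Codon 6: AGA (Arg) → ACA (Thr) — missense.
Codon 7: CUG (Leu) → CUU (Leu) — synonymous.
Synonymous: 1 of 4.

1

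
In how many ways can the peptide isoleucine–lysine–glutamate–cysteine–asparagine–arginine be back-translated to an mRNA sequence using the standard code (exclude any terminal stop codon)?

Ile: 3 codons.
Lys: 2 codons.
Glu: 2 codons.
Cys: 2 codons.
Asn: 2 codons.
Arg: 6 codons.
3 × 2 × 2 × 2 × 2 × 6 = 288.

288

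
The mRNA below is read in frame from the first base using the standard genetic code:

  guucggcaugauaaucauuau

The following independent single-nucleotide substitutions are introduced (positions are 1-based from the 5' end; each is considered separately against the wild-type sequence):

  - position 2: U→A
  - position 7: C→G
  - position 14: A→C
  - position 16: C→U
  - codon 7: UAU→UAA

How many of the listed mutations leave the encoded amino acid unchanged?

Codon 1: GUU (Val) → GAU (Asp) — missense.
Codon 3: CAU (His) → GAU (Asp) — missense.
Codon 5: AAU (Asn) → ACU (Thr) — missense.
Codon 6: CAU (His) → UAU (Tyr) — missense.
Codon 7: UAU (Tyr) → UAA (Stop) — nonsense.
Synonymous: 0 of 5.

0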